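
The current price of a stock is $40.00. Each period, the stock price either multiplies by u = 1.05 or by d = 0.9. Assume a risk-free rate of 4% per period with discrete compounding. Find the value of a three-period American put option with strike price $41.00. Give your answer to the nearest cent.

$1.00

Risk-neutral probability p = (1 + 0.04 − 0.9)/(1.05 − 0.9) = 0.1400/0.1500 = 0.9333
Terminal stock prices: S_uuu = 46.31, S_uud = 39.69, S_udd = 34.02, S_ddd = 29.16
Terminal payoffs (K − S): max(-5.305, 0) = 0, max(1.31, 0) = 1.31, max(6.98, 0) = 6.98, max(11.84, 0) = 11.84
Node uu (S = 44.1): continuation = 1/1.04·[0.9333·0.0000 + 0.0667·1.3100] = 0.0840; exercise value = 0.0000 ≤ continuation, so V_uu = 0.0840
Node ud (S = 37.8): continuation = 1/1.04·[0.9333·1.3100 + 0.0667·6.9800] = 1.6231; exercise value = 3.2000 > continuation, so V_ud = 3.2000 (exercise)
Node dd (S = 32.4): continuation = 1/1.04·[0.9333·6.9800 + 0.0667·11.8400] = 7.0231; exercise value = 8.6000 > continuation, so V_dd = 8.6000 (exercise)
Node u (S = 42): continuation = 1/1.04·[0.9333·0.0840 + 0.0667·3.2000] = 0.2805; exercise value = 0.0000 ≤ continuation, so V_u = 0.2805
Node d (S = 36): continuation = 1/1.04·[0.9333·3.2000 + 0.0667·8.6000] = 3.4231; exercise value = 5.0000 > continuation, so V_d = 5.0000 (exercise)
Node 0 (S = 40): continuation = 1/1.04·[0.9333·0.2805 + 0.0667·5.0000] = 0.5722; exercise value = 1.0000 > continuation, so V_0 = 1.0000 (exercise)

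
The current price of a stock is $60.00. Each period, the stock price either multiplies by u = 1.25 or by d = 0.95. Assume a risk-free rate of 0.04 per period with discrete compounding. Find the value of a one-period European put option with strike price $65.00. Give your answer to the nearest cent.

Risk-neutral probability p = (1 + 0.04 − 0.95)/(1.25 − 0.95) = 0.0900/0.3000 = 0.3000
Terminal stock prices: S_u = 75, S_d = 57
Terminal payoffs (K − S): max(-10, 0) = 0, max(8, 0) = 8
Node 0 (S = 60): V_0 = 1/1.04·[0.3000·0.0000 + 0.7000·8.0000] = 5.3846

$5.38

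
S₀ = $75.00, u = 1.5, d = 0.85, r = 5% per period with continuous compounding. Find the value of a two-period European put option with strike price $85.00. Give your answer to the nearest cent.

Risk-neutral probability p = (e^0.05 − 0.85)/(1.5 − 0.85) = 0.2013/0.6500 = 0.3096
Terminal stock prices: S_uu = 168.8, S_ud = 95.62, S_dd = 54.19
Terminal payoffs (K − S): max(-83.75, 0) = 0, max(-10.62, 0) = 0, max(30.81, 0) = 30.81
Node u (S = 112.5): V_u = e^(−0.05)·[0.3096·0.0000 + 0.6904·0.0000] = 0.0000
Node d (S = 63.75): V_d = e^(−0.05)·[0.3096·0.0000 + 0.6904·30.8125] = 20.2341
Node 0 (S = 75): V_0 = e^(−0.05)·[0.3096·0.0000 + 0.6904·20.2341] = 13.2874

$13.29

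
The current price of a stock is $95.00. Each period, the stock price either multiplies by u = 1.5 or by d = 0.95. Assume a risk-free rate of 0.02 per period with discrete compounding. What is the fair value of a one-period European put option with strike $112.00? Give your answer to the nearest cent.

Risk-neutral probability p = (1 + 0.02 − 0.95)/(1.5 − 0.95) = 0.0700/0.5500 = 0.1273
Terminal stock prices: S_u = 142.5, S_d = 90.25
Terminal payoffs (K − S): max(-30.5, 0) = 0, max(21.75, 0) = 21.75
Node 0 (S = 95): V_0 = 1/1.02·[0.1273·0.0000 + 0.8727·21.7500] = 18.6096

$18.61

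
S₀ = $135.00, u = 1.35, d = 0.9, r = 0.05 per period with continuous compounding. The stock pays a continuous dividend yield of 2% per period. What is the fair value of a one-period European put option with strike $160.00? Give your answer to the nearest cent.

$26.01

Per-period risk-free factor R = e^0.05 = 1.0513; dividend-adjusted growth = e^(0.05−0.02) = 1.0305.
Risk-neutral probability p = (1.0305 − 0.9)/(1.35 − 0.9) = 0.1305/0.4500 = 0.2899
Terminal stock prices: S_u = 182.2, S_d = 121.5
Terminal payoffs (K − S): max(-22.25, 0) = 0, max(38.5, 0) = 38.5
Node 0 (S = 135): V_0 = e^(−0.05)·[0.2899·0.0000 + 0.7101·38.5000] = 26.0056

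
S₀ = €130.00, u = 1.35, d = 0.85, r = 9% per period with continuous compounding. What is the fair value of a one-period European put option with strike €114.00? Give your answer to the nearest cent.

Risk-neutral probability p = (e^0.09 − 0.85)/(1.35 − 0.85) = 0.2442/0.5000 = 0.4883
Terminal stock prices: S_u = 175.5, S_d = 110.5
Terminal payoffs (K − S): max(-61.5, 0) = 0, max(3.5, 0) = 3.5
Node 0 (S = 130): V_0 = e^(−0.09)·[0.4883·0.0000 + 0.5117·3.5000] = 1.6366

€1.64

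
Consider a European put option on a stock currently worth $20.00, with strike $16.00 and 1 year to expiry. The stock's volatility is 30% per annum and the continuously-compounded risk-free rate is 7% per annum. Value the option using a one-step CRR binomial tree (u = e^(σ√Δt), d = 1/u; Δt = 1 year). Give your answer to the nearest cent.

CRR parameters: u = e^(σ√Δt) = e^(0.3·√1) = 1.3499, d = 1/u = 0.7408
Per-period rate: rΔt = 0.07·1 = 0.07, so R = e^0.07 = 1.0725
Risk-neutral probability p = (e^0.07 − 0.7408)/(1.3499 − 0.7408) = 0.3317/0.6090 = 0.5446
Terminal stock prices: S_u = 27, S_d = 14.82
Terminal payoffs (K − S): max(-11, 0) = 0, max(1.184, 0) = 1.184
Node 0 (S = 20): V_0 = e^(−0.07)·[0.5446·0.0000 + 0.4554·1.1836] = 0.5026

$0.50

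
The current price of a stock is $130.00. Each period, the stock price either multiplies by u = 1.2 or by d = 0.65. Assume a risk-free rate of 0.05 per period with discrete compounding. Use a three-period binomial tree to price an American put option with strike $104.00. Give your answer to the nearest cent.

Risk-neutral probability p = (1 + 0.05 − 0.65)/(1.2 − 0.65) = 0.4000/0.5500 = 0.7273
Terminal stock prices: S_uuu = 224.6, S_uud = 121.7, S_udd = 65.91, S_ddd = 35.7
Terminal payoffs (K − S): max(-120.6, 0) = 0, max(-17.68, 0) = 0, max(38.09, 0) = 38.09, max(68.3, 0) = 68.3
Node uu (S = 187.2): continuation = 1/1.05·[0.7273·0.0000 + 0.2727·0.0000] = 0.0000; exercise value = 0.0000 ≤ continuation, so V_uu = 0.0000
Node ud (S = 101.4): continuation = 1/1.05·[0.7273·0.0000 + 0.2727·38.0900] = 9.8935; exercise value = 2.6000 ≤ continuation, so V_ud = 9.8935
Node dd (S = 54.93): continuation = 1/1.05·[0.7273·38.0900 + 0.2727·68.2987] = 44.1226; exercise value = 49.0750 > continuation, so V_dd = 49.0750 (exercise)
Node u (S = 156): continuation = 1/1.05·[0.7273·0.0000 + 0.2727·9.8935] = 2.5697; exercise value = 0.0000 ≤ continuation, so V_u = 2.5697
Node d (S = 84.5): continuation = 1/1.05·[0.7273·9.8935 + 0.2727·49.0750] = 19.5994; exercise value = 19.5000 ≤ continuation, so V_d = 19.5994
Node 0 (S = 130): continuation = 1/1.05·[0.7273·2.5697 + 0.2727·19.5994] = 6.8707; exercise value = 0.0000 ≤ continuation, so V_0 = 6.8707

$6.87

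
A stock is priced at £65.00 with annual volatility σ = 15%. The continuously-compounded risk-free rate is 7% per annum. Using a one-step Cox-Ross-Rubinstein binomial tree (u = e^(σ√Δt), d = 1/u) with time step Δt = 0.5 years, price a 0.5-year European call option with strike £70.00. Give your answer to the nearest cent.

£1.41

CRR parameters: u = e^(σ√Δt) = e^(0.15·√0.5) = 1.1119, d = 1/u = 0.8994
Per-period rate: rΔt = 0.07·0.5 = 0.035, so R = e^0.035 = 1.0356
Risk-neutral probability p = (e^0.035 − 0.8994)/(1.1119 − 0.8994) = 0.1363/0.2125 = 0.6411
Terminal stock prices: S_u = 72.27, S_d = 58.46
Terminal payoffs (S − K): max(2.273, 0) = 2.273, max(-11.54, 0) = 0
Node 0 (S = 65): V_0 = e^(−0.035)·[0.6411·2.2732 + 0.3589·0.0000] = 1.4072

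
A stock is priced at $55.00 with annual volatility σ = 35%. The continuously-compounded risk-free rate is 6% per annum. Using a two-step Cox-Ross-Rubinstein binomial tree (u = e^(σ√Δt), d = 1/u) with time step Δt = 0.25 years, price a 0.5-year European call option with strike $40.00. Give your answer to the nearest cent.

CRR parameters: u = e^(σ√Δt) = e^(0.35·√0.25) = 1.1912, d = 1/u = 0.8395
Per-period rate: rΔt = 0.06·0.25 = 0.015, so R = e^0.015 = 1.0151
Risk-neutral probability p = (e^0.015 − 0.8395)/(1.1912 − 0.8395) = 0.1757/0.3518 = 0.4993
Terminal stock prices: S_uu = 78.05, S_ud = 55, S_dd = 38.76
Terminal payoffs (S − K): max(38.05, 0) = 38.05, max(15, 0) = 15, max(-1.242, 0) = 0
Node u (S = 65.52): V_u = e^(−0.015)·[0.4993·38.0487 + 0.5007·15.0000] = 26.1141
Node d (S = 46.17): V_d = e^(−0.015)·[0.4993·15.0000 + 0.5007·0.0000] = 7.3783
Node 0 (S = 55): V_0 = e^(−0.015)·[0.4993·26.1141 + 0.5007·7.3783] = 16.4844

$16.48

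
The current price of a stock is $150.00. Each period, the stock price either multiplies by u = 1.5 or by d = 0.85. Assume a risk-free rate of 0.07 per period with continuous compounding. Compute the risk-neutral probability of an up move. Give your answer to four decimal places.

Risk-neutral probability p = (e^0.07 − 0.85)/(1.5 − 0.85) = 0.2225/0.6500 = 0.3423

p = 0.3423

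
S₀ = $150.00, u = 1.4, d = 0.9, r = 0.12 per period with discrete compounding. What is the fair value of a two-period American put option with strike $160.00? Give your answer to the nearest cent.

$12.50

Risk-neutral probability p = (1 + 0.12 − 0.9)/(1.4 − 0.9) = 0.2200/0.5000 = 0.4400
Terminal stock prices: S_uu = 294, S_ud = 189, S_dd = 121.5
Terminal payoffs (K − S): max(-134, 0) = 0, max(-29, 0) = 0, max(38.5, 0) = 38.5
Node u (S = 210): continuation = 1/1.12·[0.4400·0.0000 + 0.5600·0.0000] = 0.0000; exercise value = 0.0000 ≤ continuation, so V_u = 0.0000
Node d (S = 135): continuation = 1/1.12·[0.4400·0.0000 + 0.5600·38.5000] = 19.2500; exercise value = 25.0000 > continuation, so V_d = 25.0000 (exercise)
Node 0 (S = 150): continuation = 1/1.12·[0.4400·0.0000 + 0.5600·25.0000] = 12.5000; exercise value = 10.0000 ≤ continuation, so V_0 = 12.5000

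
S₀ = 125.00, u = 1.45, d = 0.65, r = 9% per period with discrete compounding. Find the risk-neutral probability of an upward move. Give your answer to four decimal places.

p = 0.5500

Risk-neutral probability p = (1 + 0.09 − 0.65)/(1.45 − 0.65) = 0.4400/0.8000 = 0.5500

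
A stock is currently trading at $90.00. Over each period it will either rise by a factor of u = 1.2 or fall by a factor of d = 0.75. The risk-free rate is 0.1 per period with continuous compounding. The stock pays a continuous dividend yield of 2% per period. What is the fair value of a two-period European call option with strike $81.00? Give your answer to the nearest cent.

$21.83

Per-period risk-free factor R = e^0.1 = 1.1052; dividend-adjusted growth = e^(0.1−0.02) = 1.0833.
Risk-neutral probability p = (1.0833 − 0.75)/(1.2 − 0.75) = 0.3333/0.4500 = 0.7406
Terminal stock prices: S_uu = 129.6, S_ud = 81, S_dd = 50.62
Terminal payoffs (S − K): max(48.6, 0) = 48.6, max(0, 0) = 0, max(-30.38, 0) = 0
Node u (S = 108): V_u = e^(−0.1)·[0.7406·48.6000 + 0.2594·0.0000] = 32.5696
Node d (S = 67.5): V_d = e^(−0.1)·[0.7406·0.0000 + 0.2594·0.0000] = 0.0000
Node 0 (S = 90): V_0 = e^(−0.1)·[0.7406·32.5696 + 0.2594·0.0000] = 21.8268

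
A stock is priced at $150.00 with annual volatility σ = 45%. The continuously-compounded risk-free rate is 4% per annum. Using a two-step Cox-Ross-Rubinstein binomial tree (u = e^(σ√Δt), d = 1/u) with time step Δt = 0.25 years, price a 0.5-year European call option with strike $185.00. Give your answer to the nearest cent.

$10.70

CRR parameters: u = e^(σ√Δt) = e^(0.45·√0.25) = 1.2523, d = 1/u = 0.7985
Per-period rate: rΔt = 0.04·0.25 = 0.01, so R = e^0.01 = 1.0101
Risk-neutral probability p = (e^0.01 − 0.7985)/(1.2523 − 0.7985) = 0.2115/0.4538 = 0.4661
Terminal stock prices: S_uu = 235.2, S_ud = 150, S_dd = 95.64
Terminal payoffs (S − K): max(50.25, 0) = 50.25, max(-35, 0) = 0, max(-89.36, 0) = 0
Node u (S = 187.8): V_u = e^(−0.01)·[0.4661·50.2468 + 0.5339·0.0000] = 23.1886
Node d (S = 119.8): V_d = e^(−0.01)·[0.4661·0.0000 + 0.5339·0.0000] = 0.0000
Node 0 (S = 150): V_0 = e^(−0.01)·[0.4661·23.1886 + 0.5339·0.0000] = 10.7014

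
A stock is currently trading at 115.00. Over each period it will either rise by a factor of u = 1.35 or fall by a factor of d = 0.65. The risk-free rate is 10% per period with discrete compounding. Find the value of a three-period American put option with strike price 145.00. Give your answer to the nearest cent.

Risk-neutral probability p = (1 + 0.1 − 0.65)/(1.35 − 0.65) = 0.4500/0.7000 = 0.6429
Terminal stock prices: S_uuu = 282.9, S_uud = 136.2, S_udd = 65.59, S_ddd = 31.58
Terminal payoffs (K − S): max(-137.9, 0) = 0, max(8.768, 0) = 8.768, max(79.41, 0) = 79.41, max(113.4, 0) = 113.4
Node uu (S = 209.6): continuation = 1/1.1·[0.6429·0.0000 + 0.3571·8.7681] = 2.8468; exercise value = 0.0000 ≤ continuation, so V_uu = 2.8468
Node ud (S = 100.9): continuation = 1/1.1·[0.6429·8.7681 + 0.3571·79.4069] = 30.9057; exercise value = 44.0875 > continuation, so V_ud = 44.0875 (exercise)
Node dd (S = 48.59): continuation = 1/1.1·[0.6429·79.4069 + 0.3571·113.4181] = 83.2307; exercise value = 96.4125 > continuation, so V_dd = 96.4125 (exercise)
Node u (S = 155.2): continuation = 1/1.1·[0.6429·2.8468 + 0.3571·44.0875] = 15.9778; exercise value = 0.0000 ≤ continuation, so V_u = 15.9778
Node d (S = 74.75): continuation = 1/1.1·[0.6429·44.0875 + 0.3571·96.4125] = 57.0682; exercise value = 70.2500 > continuation, so V_d = 70.2500 (exercise)
Node 0 (S = 115): continuation = 1/1.1·[0.6429·15.9778 + 0.3571·70.2500] = 32.1461; exercise value = 30.0000 ≤ continuation, so V_0 = 32.1461

32.15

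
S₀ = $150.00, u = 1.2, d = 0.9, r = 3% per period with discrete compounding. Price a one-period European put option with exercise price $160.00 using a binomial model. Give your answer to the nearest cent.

$13.75

Risk-neutral probability p = (1 + 0.03 − 0.9)/(1.2 − 0.9) = 0.1300/0.3000 = 0.4333
Terminal stock prices: S_u = 180, S_d = 135
Terminal payoffs (K − S): max(-20, 0) = 0, max(25, 0) = 25
Node 0 (S = 150): V_0 = 1/1.03·[0.4333·0.0000 + 0.5667·25.0000] = 13.7540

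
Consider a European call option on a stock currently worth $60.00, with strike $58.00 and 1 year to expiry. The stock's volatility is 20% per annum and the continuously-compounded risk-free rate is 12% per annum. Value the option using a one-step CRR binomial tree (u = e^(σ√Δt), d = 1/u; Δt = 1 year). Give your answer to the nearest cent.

$10.39

CRR parameters: u = e^(σ√Δt) = e^(0.2·√1) = 1.2214, d = 1/u = 0.8187
Per-period rate: rΔt = 0.12·1 = 0.12, so R = e^0.12 = 1.1275
Risk-neutral probability p = (e^0.12 − 0.8187)/(1.2214 − 0.8187) = 0.3088/0.4027 = 0.7668
Terminal stock prices: S_u = 73.28, S_d = 49.12
Terminal payoffs (S − K): max(15.28, 0) = 15.28, max(-8.876, 0) = 0
Node 0 (S = 60): V_0 = e^(−0.12)·[0.7668·15.2842 + 0.2332·0.0000] = 10.3945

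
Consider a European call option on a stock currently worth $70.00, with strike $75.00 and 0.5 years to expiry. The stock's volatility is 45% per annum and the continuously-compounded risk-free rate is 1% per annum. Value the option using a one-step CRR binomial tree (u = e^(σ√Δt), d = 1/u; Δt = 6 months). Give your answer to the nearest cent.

CRR parameters: u = e^(σ√Δt) = e^(0.45·√0.5) = 1.3746, d = 1/u = 0.7275
Per-period rate: rΔt = 0.01·0.5 = 0.005, so R = e^0.005 = 1.0050
Risk-neutral probability p = (e^0.005 − 0.7275)/(1.3746 − 0.7275) = 0.2776/0.6472 = 0.4289
Terminal stock prices: S_u = 96.23, S_d = 50.92
Terminal payoffs (S − K): max(21.23, 0) = 21.23, max(-24.08, 0) = 0
Node 0 (S = 70): V_0 = e^(−0.005)·[0.4289·21.2254 + 0.5711·0.0000] = 9.0573

$9.06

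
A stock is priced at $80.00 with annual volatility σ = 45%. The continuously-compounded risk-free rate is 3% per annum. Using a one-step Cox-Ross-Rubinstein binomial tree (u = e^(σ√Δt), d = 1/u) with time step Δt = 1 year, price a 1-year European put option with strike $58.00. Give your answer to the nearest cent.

CRR parameters: u = e^(σ√Δt) = e^(0.45·√1) = 1.5683, d = 1/u = 0.6376
Per-period rate: rΔt = 0.03·1 = 0.03, so R = e^0.03 = 1.0305
Risk-neutral probability p = (e^0.03 − 0.6376)/(1.5683 − 0.6376) = 0.3928/0.9307 = 0.4221
Terminal stock prices: S_u = 125.5, S_d = 51.01
Terminal payoffs (K − S): max(-67.46, 0) = 0, max(6.99, 0) = 6.99
Node 0 (S = 80): V_0 = e^(−0.03)·[0.4221·0.0000 + 0.5779·6.9897] = 3.9201

$3.92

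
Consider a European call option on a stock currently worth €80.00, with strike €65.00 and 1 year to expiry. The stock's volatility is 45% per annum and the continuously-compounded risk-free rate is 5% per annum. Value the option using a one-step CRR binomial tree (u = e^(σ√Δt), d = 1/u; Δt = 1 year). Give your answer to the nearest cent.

CRR parameters: u = e^(σ√Δt) = e^(0.45·√1) = 1.5683, d = 1/u = 0.6376
Per-period rate: rΔt = 0.05·1 = 0.05, so R = e^0.05 = 1.0513
Risk-neutral probability p = (e^0.05 − 0.6376)/(1.5683 − 0.6376) = 0.4136/0.9307 = 0.4445
Terminal stock prices: S_u = 125.5, S_d = 51.01
Terminal payoffs (S − K): max(60.46, 0) = 60.46, max(-13.99, 0) = 0
Node 0 (S = 80): V_0 = e^(−0.05)·[0.4445·60.4650 + 0.5555·0.0000] = 25.5630

€25.56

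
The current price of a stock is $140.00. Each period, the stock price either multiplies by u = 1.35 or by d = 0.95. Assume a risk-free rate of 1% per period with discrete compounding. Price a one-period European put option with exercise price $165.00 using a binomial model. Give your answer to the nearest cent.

Risk-neutral probability p = (1 + 0.01 − 0.95)/(1.35 − 0.95) = 0.0600/0.4000 = 0.1500
Terminal stock prices: S_u = 189, S_d = 133
Terminal payoffs (K − S): max(-24, 0) = 0, max(32, 0) = 32
Node 0 (S = 140): V_0 = 1/1.01·[0.1500·0.0000 + 0.8500·32.0000] = 26.9307

$26.93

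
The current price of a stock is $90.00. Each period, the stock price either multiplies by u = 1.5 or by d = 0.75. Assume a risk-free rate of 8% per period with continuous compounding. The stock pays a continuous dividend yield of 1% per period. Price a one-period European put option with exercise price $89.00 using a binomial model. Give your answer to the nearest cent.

$11.31

Per-period risk-free factor R = e^0.08 = 1.0833; dividend-adjusted growth = e^(0.08−0.01) = 1.0725.
Risk-neutral probability p = (1.0725 − 0.75)/(1.5 − 0.75) = 0.3225/0.7500 = 0.4300
Terminal stock prices: S_u = 135, S_d = 67.5
Terminal payoffs (K − S): max(-46, 0) = 0, max(21.5, 0) = 21.5
Node 0 (S = 90): V_0 = e^(−0.08)·[0.4300·0.0000 + 0.5700·21.5000] = 11.3126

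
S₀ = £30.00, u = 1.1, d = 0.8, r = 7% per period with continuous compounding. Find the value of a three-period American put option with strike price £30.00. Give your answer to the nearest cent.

£0.83

Risk-neutral probability p = (e^0.07 − 0.8)/(1.1 − 0.8) = 0.2725/0.3000 = 0.9084
Terminal stock prices: S_uuu = 39.93, S_uud = 29.04, S_udd = 21.12, S_ddd = 15.36
Terminal payoffs (K − S): max(-9.93, 0) = 0, max(0.96, 0) = 0.96, max(8.88, 0) = 8.88, max(14.64, 0) = 14.64
Node uu (S = 36.3): continuation = e^(−0.07)·[0.9084·0.0000 + 0.0916·0.9600] = 0.0820; exercise value = 0.0000 ≤ continuation, so V_uu = 0.0820
Node ud (S = 26.4): continuation = e^(−0.07)·[0.9084·0.9600 + 0.0916·8.8800] = 1.5718; exercise value = 3.6000 > continuation, so V_ud = 3.6000 (exercise)
Node dd (S = 19.2): continuation = e^(−0.07)·[0.9084·8.8800 + 0.0916·14.6400] = 8.7718; exercise value = 10.8000 > continuation, so V_dd = 10.8000 (exercise)
Node u (S = 33): continuation = e^(−0.07)·[0.9084·0.0820 + 0.0916·3.6000] = 0.3771; exercise value = 0.0000 ≤ continuation, so V_u = 0.3771
Node d (S = 24): continuation = e^(−0.07)·[0.9084·3.6000 + 0.0916·10.8000] = 3.9718; exercise value = 6.0000 > continuation, so V_d = 6.0000 (exercise)
Node 0 (S = 30): continuation = e^(−0.07)·[0.9084·0.3771 + 0.0916·6.0000] = 0.8320; exercise value = 0.0000 ≤ continuation, so V_0 = 0.8320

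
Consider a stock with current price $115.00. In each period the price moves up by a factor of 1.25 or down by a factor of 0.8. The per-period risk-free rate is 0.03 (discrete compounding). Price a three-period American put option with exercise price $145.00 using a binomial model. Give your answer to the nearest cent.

$32.37

Risk-neutral probability p = (1 + 0.03 − 0.8)/(1.25 − 0.8) = 0.2300/0.4500 = 0.5111
Terminal stock prices: S_uuu = 224.6, S_uud = 143.8, S_udd = 92, S_ddd = 58.88
Terminal payoffs (K − S): max(-79.61, 0) = 0, max(1.25, 0) = 1.25, max(53, 0) = 53, max(86.12, 0) = 86.12
Node uu (S = 179.7): continuation = 1/1.03·[0.5111·0.0000 + 0.4889·1.2500] = 0.5933; exercise value = 0.0000 ≤ continuation, so V_uu = 0.5933
Node ud (S = 115): continuation = 1/1.03·[0.5111·1.2500 + 0.4889·53.0000] = 25.7767; exercise value = 30.0000 > continuation, so V_ud = 30.0000 (exercise)
Node dd (S = 73.6): continuation = 1/1.03·[0.5111·53.0000 + 0.4889·86.1200] = 67.1767; exercise value = 71.4000 > continuation, so V_dd = 71.4000 (exercise)
Node u (S = 143.8): continuation = 1/1.03·[0.5111·0.5933 + 0.4889·30.0000] = 14.5339; exercise value = 1.2500 ≤ continuation, so V_u = 14.5339
Node d (S = 92): continuation = 1/1.03·[0.5111·30.0000 + 0.4889·71.4000] = 48.7767; exercise value = 53.0000 > continuation, so V_d = 53.0000 (exercise)
Node 0 (S = 115): continuation = 1/1.03·[0.5111·14.5339 + 0.4889·53.0000] = 32.3685; exercise value = 30.0000 ≤ continuation, so V_0 = 32.3685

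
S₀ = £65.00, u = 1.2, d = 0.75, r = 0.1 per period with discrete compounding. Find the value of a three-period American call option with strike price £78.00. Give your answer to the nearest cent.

Risk-neutral probability p = (1 + 0.1 − 0.75)/(1.2 − 0.75) = 0.3500/0.4500 = 0.7778
Terminal stock prices: S_uuu = 112.3, S_uud = 70.2, S_udd = 43.88, S_ddd = 27.42
Terminal payoffs (S − K): max(34.32, 0) = 34.32, max(-7.8, 0) = 0, max(-34.12, 0) = 0, max(-50.58, 0) = 0
Node uu (S = 93.6): continuation = 1/1.1·[0.7778·34.3200 + 0.2222·0.0000] = 24.2667; exercise value = 15.6000 ≤ continuation, so V_uu = 24.2667
Node ud (S = 58.5): continuation = 1/1.1·[0.7778·0.0000 + 0.2222·0.0000] = 0.0000; exercise value = 0.0000 ≤ continuation, so V_ud = 0.0000
Node dd (S = 36.56): continuation = 1/1.1·[0.7778·0.0000 + 0.2222·0.0000] = 0.0000; exercise value = 0.0000 ≤ continuation, so V_dd = 0.0000
Node u (S = 78): continuation = 1/1.1·[0.7778·24.2667 + 0.2222·0.0000] = 17.1582; exercise value = 0.0000 ≤ continuation, so V_u = 17.1582
Node d (S = 48.75): continuation = 1/1.1·[0.7778·0.0000 + 0.2222·0.0000] = 0.0000; exercise value = 0.0000 ≤ continuation, so V_d = 0.0000
Node 0 (S = 65): continuation = 1/1.1·[0.7778·17.1582 + 0.2222·0.0000] = 12.1321; exercise value = 0.0000 ≤ continuation, so V_0 = 12.1321

£12.13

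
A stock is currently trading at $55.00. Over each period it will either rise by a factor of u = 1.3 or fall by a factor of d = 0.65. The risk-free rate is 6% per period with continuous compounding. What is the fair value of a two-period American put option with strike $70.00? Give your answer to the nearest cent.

Risk-neutral probability p = (e^0.06 − 0.65)/(1.3 − 0.65) = 0.4118/0.6500 = 0.6336
Terminal stock prices: S_uu = 92.95, S_ud = 46.48, S_dd = 23.24
Terminal payoffs (K − S): max(-22.95, 0) = 0, max(23.52, 0) = 23.52, max(46.76, 0) = 46.76
Node u (S = 71.5): continuation = e^(−0.06)·[0.6336·0.0000 + 0.3664·23.5250] = 8.1177; exercise value = 0.0000 ≤ continuation, so V_u = 8.1177
Node d (S = 35.75): continuation = e^(−0.06)·[0.6336·23.5250 + 0.3664·46.7625] = 30.1735; exercise value = 34.2500 > continuation, so V_d = 34.2500 (exercise)
Node 0 (S = 55): continuation = e^(−0.06)·[0.6336·8.1177 + 0.3664·34.2500] = 16.6624; exercise value = 15.0000 ≤ continuation, so V_0 = 16.6624

$16.66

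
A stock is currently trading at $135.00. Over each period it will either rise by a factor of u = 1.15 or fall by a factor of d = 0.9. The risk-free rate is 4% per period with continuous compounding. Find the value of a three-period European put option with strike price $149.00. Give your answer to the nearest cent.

$10.38

Risk-neutral probability p = (e^0.04 − 0.9)/(1.15 − 0.9) = 0.1408/0.2500 = 0.5632
Terminal stock prices: S_uuu = 205.3, S_uud = 160.7, S_udd = 125.8, S_ddd = 98.42
Terminal payoffs (K − S): max(-56.32, 0) = 0, max(-11.68, 0) = 0, max(23.25, 0) = 23.25, max(50.58, 0) = 50.58
Node uu (S = 178.5): V_uu = e^(−0.04)·[0.5632·0.0000 + 0.4368·0.0000] = 0.0000
Node ud (S = 139.7): V_ud = e^(−0.04)·[0.5632·0.0000 + 0.4368·23.2475] = 9.7554
Node dd (S = 109.4): V_dd = e^(−0.04)·[0.5632·23.2475 + 0.4368·50.5850] = 33.8076
Node u (S = 155.2): V_u = e^(−0.04)·[0.5632·0.0000 + 0.4368·9.7554] = 4.0937
Node d (S = 121.5): V_d = e^(−0.04)·[0.5632·9.7554 + 0.4368·33.8076] = 19.4659
Node 0 (S = 135): V_0 = e^(−0.04)·[0.5632·4.0937 + 0.4368·19.4659] = 10.3838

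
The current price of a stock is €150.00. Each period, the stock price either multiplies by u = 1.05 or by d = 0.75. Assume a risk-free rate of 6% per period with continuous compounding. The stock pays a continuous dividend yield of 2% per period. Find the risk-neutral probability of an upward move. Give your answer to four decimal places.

Per-period risk-free factor R = e^0.06 = 1.0618; dividend-adjusted growth = e^(0.06−0.02) = 1.0408.
Risk-neutral probability p = (1.0408 − 0.75)/(1.05 − 0.75) = 0.2908/0.3000 = 0.9694

p = 0.9694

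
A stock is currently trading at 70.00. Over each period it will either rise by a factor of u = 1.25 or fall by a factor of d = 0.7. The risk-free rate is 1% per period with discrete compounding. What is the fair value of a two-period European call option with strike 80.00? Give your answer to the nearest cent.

9.15

Risk-neutral probability p = (1 + 0.01 − 0.7)/(1.25 − 0.7) = 0.3100/0.5500 = 0.5636
Terminal stock prices: S_uu = 109.4, S_ud = 61.25, S_dd = 34.3
Terminal payoffs (S − K): max(29.38, 0) = 29.38, max(-18.75, 0) = 0, max(-45.7, 0) = 0
Node u (S = 87.5): V_u = 1/1.01·[0.5636·29.3750 + 0.4364·0.0000] = 16.3929
Node d (S = 49): V_d = 1/1.01·[0.5636·0.0000 + 0.4364·0.0000] = 0.0000
Node 0 (S = 70): V_0 = 1/1.01·[0.5636·16.3929 + 0.4364·0.0000] = 9.1481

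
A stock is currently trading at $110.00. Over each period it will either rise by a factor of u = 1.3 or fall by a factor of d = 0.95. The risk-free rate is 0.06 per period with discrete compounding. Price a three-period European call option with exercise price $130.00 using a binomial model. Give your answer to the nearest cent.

Risk-neutral probability p = (1 + 0.06 − 0.95)/(1.3 − 0.95) = 0.1100/0.3500 = 0.3143
Terminal stock prices: S_uuu = 241.7, S_uud = 176.6, S_udd = 129.1, S_ddd = 94.31
Terminal payoffs (S − K): max(111.7, 0) = 111.7, max(46.6, 0) = 46.6, max(-0.9425, 0) = 0, max(-35.69, 0) = 0
Node uu (S = 185.9): V_uu = 1/1.06·[0.3143·111.6700 + 0.6857·46.6050] = 63.2585
Node ud (S = 135.8): V_ud = 1/1.06·[0.3143·46.6050 + 0.6857·0.0000] = 13.8182
Node dd (S = 99.27): V_dd = 1/1.06·[0.3143·0.0000 + 0.6857·0.0000] = 0.0000
Node u (S = 143): V_u = 1/1.06·[0.3143·63.2585 + 0.6857·13.8182] = 27.6949
Node d (S = 104.5): V_d = 1/1.06·[0.3143·13.8182 + 0.6857·0.0000] = 4.0970
Node 0 (S = 110): V_0 = 1/1.06·[0.3143·27.6949 + 0.6857·4.0970] = 10.8618

$10.86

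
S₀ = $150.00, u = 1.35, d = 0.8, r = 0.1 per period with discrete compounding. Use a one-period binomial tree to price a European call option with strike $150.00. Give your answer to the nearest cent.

Risk-neutral probability p = (1 + 0.1 − 0.8)/(1.35 − 0.8) = 0.3000/0.5500 = 0.5455
Terminal stock prices: S_u = 202.5, S_d = 120
Terminal payoffs (S − K): max(52.5, 0) = 52.5, max(-30, 0) = 0
Node 0 (S = 150): V_0 = 1/1.1·[0.5455·52.5000 + 0.4545·0.0000] = 26.0331

$26.03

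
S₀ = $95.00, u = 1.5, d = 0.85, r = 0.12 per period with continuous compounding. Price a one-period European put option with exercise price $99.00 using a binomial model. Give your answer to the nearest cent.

Risk-neutral probability p = (e^0.12 − 0.85)/(1.5 − 0.85) = 0.2775/0.6500 = 0.4269
Terminal stock prices: S_u = 142.5, S_d = 80.75
Terminal payoffs (K − S): max(-43.5, 0) = 0, max(18.25, 0) = 18.25
Node 0 (S = 95): V_0 = e^(−0.12)·[0.4269·0.0000 + 0.5731·18.2500] = 9.2761

$9.28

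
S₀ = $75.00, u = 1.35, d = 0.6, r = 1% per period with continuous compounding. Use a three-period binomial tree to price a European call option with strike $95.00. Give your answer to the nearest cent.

$14.20

Risk-neutral probability p = (e^0.01 − 0.6)/(1.35 − 0.6) = 0.4101/0.7500 = 0.5467
Terminal stock prices: S_uuu = 184.5, S_uud = 82.01, S_udd = 36.45, S_ddd = 16.2
Terminal payoffs (S − K): max(89.53, 0) = 89.53, max(-12.99, 0) = 0, max(-58.55, 0) = 0, max(-78.8, 0) = 0
Node uu (S = 136.7): V_uu = e^(−0.01)·[0.5467·89.5281 + 0.4533·0.0000] = 48.4610
Node ud (S = 60.75): V_ud = e^(−0.01)·[0.5467·0.0000 + 0.4533·0.0000] = 0.0000
Node dd (S = 27): V_dd = e^(−0.01)·[0.5467·0.0000 + 0.4533·0.0000] = 0.0000
Node u (S = 101.2): V_u = e^(−0.01)·[0.5467·48.4610 + 0.4533·0.0000] = 26.2316
Node d (S = 45): V_d = e^(−0.01)·[0.5467·0.0000 + 0.4533·0.0000] = 0.0000
Node 0 (S = 75): V_0 = e^(−0.01)·[0.5467·26.2316 + 0.4533·0.0000] = 14.1990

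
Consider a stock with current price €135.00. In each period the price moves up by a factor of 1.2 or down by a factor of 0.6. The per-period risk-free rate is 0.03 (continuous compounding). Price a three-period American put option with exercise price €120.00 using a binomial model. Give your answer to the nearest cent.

€15.49

Risk-neutral probability p = (e^0.03 − 0.6)/(1.2 − 0.6) = 0.4305/0.6000 = 0.7174
Terminal stock prices: S_uuu = 233.3, S_uud = 116.6, S_udd = 58.32, S_ddd = 29.16
Terminal payoffs (K − S): max(-113.3, 0) = 0, max(3.36, 0) = 3.36, max(61.68, 0) = 61.68, max(90.84, 0) = 90.84
Node uu (S = 194.4): continuation = e^(−0.03)·[0.7174·0.0000 + 0.2826·3.3600] = 0.9214; exercise value = 0.0000 ≤ continuation, so V_uu = 0.9214
Node ud (S = 97.2): continuation = e^(−0.03)·[0.7174·3.3600 + 0.2826·61.6800] = 19.2535; exercise value = 22.8000 > continuation, so V_ud = 22.8000 (exercise)
Node dd (S = 48.6): continuation = e^(−0.03)·[0.7174·61.6800 + 0.2826·90.8400] = 67.8535; exercise value = 71.4000 > continuation, so V_dd = 71.4000 (exercise)
Node u (S = 162): continuation = e^(−0.03)·[0.7174·0.9214 + 0.2826·22.8000] = 6.8938; exercise value = 0.0000 ≤ continuation, so V_u = 6.8938
Node d (S = 81): continuation = e^(−0.03)·[0.7174·22.8000 + 0.2826·71.4000] = 35.4535; exercise value = 39.0000 > continuation, so V_d = 39.0000 (exercise)
Node 0 (S = 135): continuation = e^(−0.03)·[0.7174·6.8938 + 0.2826·39.0000] = 15.4944; exercise value = 0.0000 ≤ continuation, so V_0 = 15.4944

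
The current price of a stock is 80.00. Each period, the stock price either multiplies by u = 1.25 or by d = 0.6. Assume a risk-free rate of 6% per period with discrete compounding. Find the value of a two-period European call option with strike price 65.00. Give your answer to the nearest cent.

Risk-neutral probability p = (1 + 0.06 − 0.6)/(1.25 − 0.6) = 0.4600/0.6500 = 0.7077
Terminal stock prices: S_uu = 125, S_ud = 60, S_dd = 28.8
Terminal payoffs (S − K): max(60, 0) = 60, max(-5, 0) = 0, max(-36.2, 0) = 0
Node u (S = 100): V_u = 1/1.06·[0.7077·60.0000 + 0.2923·0.0000] = 40.0581
Node d (S = 48): V_d = 1/1.06·[0.7077·0.0000 + 0.2923·0.0000] = 0.0000
Node 0 (S = 80): V_0 = 1/1.06·[0.7077·40.0581 + 0.2923·0.0000] = 26.7441

26.74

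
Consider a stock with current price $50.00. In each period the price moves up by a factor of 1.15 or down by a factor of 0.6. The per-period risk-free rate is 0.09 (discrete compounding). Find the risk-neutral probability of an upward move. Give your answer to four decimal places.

Risk-neutral probability p = (1 + 0.09 − 0.6)/(1.15 − 0.6) = 0.4900/0.5500 = 0.8909

p = 0.8909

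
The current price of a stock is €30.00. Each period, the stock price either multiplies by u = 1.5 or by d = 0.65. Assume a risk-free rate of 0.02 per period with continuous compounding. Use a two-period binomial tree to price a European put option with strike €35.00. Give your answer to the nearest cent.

€9.55

Risk-neutral probability p = (e^0.02 − 0.65)/(1.5 − 0.65) = 0.3702/0.8500 = 0.4355
Terminal stock prices: S_uu = 67.5, S_ud = 29.25, S_dd = 12.68
Terminal payoffs (K − S): max(-32.5, 0) = 0, max(5.75, 0) = 5.75, max(22.32, 0) = 22.32
Node u (S = 45): V_u = e^(−0.02)·[0.4355·0.0000 + 0.5645·5.7500] = 3.1814
Node d (S = 19.5): V_d = e^(−0.02)·[0.4355·5.7500 + 0.5645·22.3250] = 14.8070
Node 0 (S = 30): V_0 = e^(−0.02)·[0.4355·3.1814 + 0.5645·14.8070] = 9.5507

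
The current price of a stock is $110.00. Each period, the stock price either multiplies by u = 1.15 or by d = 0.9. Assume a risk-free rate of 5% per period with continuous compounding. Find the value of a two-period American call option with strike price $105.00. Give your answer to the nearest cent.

Risk-neutral probability p = (e^0.05 − 0.9)/(1.15 − 0.9) = 0.1513/0.2500 = 0.6051
Terminal stock prices: S_uu = 145.5, S_ud = 113.8, S_dd = 89.1
Terminal payoffs (S − K): max(40.47, 0) = 40.47, max(8.85, 0) = 8.85, max(-15.9, 0) = 0
Node u (S = 126.5): continuation = e^(−0.05)·[0.6051·40.4750 + 0.3949·8.8500] = 26.6209; exercise value = 21.5000 ≤ continuation, so V_u = 26.6209
Node d (S = 99): continuation = e^(−0.05)·[0.6051·8.8500 + 0.3949·0.0000] = 5.0938; exercise value = 0.0000 ≤ continuation, so V_d = 5.0938
Node 0 (S = 110): continuation = e^(−0.05)·[0.6051·26.6209 + 0.3949·5.0938] = 17.2358; exercise value = 5.0000 ≤ continuation, so V_0 = 17.2358

$17.24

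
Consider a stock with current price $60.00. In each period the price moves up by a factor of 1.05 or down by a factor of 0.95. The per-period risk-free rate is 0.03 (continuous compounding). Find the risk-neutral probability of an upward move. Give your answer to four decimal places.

p = 0.8045

Risk-neutral probability p = (e^0.03 − 0.95)/(1.05 − 0.95) = 0.0805/0.1000 = 0.8045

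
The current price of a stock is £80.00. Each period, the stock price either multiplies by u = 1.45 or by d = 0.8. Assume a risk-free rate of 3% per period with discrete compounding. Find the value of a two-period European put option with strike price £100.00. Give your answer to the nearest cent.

£22.31

Risk-neutral probability p = (1 + 0.03 − 0.8)/(1.45 − 0.8) = 0.2300/0.6500 = 0.3538
Terminal stock prices: S_uu = 168.2, S_ud = 92.8, S_dd = 51.2
Terminal payoffs (K − S): max(-68.2, 0) = 0, max(7.2, 0) = 7.2, max(48.8, 0) = 48.8
Node u (S = 116): V_u = 1/1.03·[0.3538·0.0000 + 0.6462·7.2000] = 4.5168
Node d (S = 64): V_d = 1/1.03·[0.3538·7.2000 + 0.6462·48.8000] = 33.0874
Node 0 (S = 80): V_0 = 1/1.03·[0.3538·4.5168 + 0.6462·33.0874] = 22.3085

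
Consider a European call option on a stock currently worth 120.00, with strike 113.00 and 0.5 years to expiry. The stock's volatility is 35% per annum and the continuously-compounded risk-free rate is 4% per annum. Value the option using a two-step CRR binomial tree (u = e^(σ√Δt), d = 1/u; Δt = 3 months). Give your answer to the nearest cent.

CRR parameters: u = e^(σ√Δt) = e^(0.35·√0.25) = 1.1912, d = 1/u = 0.8395
Per-period rate: rΔt = 0.04·0.25 = 0.01, so R = e^0.01 = 1.0101
Risk-neutral probability p = (e^0.01 − 0.8395)/(1.1912 − 0.8395) = 0.1706/0.3518 = 0.4849
Terminal stock prices: S_uu = 170.3, S_ud = 120, S_dd = 84.56
Terminal payoffs (S − K): max(57.29, 0) = 57.29, max(7, 0) = 7, max(-28.44, 0) = 0
Node u (S = 142.9): V_u = e^(−0.01)·[0.4849·57.2881 + 0.5151·7.0000] = 31.0739
Node d (S = 100.7): V_d = e^(−0.01)·[0.4849·7.0000 + 0.5151·0.0000] = 3.3607
Node 0 (S = 120): V_0 = e^(−0.01)·[0.4849·31.0739 + 0.5151·3.3607] = 16.6325

16.63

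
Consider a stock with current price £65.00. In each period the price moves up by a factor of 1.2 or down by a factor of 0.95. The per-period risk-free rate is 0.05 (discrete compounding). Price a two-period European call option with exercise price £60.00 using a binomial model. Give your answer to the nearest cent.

£11.01

Risk-neutral probability p = (1 + 0.05 − 0.95)/(1.2 − 0.95) = 0.1000/0.2500 = 0.4000
Terminal stock prices: S_uu = 93.6, S_ud = 74.1, S_dd = 58.66
Terminal payoffs (S − K): max(33.6, 0) = 33.6, max(14.1, 0) = 14.1, max(-1.337, 0) = 0
Node u (S = 78): V_u = 1/1.05·[0.4000·33.6000 + 0.6000·14.1000] = 20.8571
Node d (S = 61.75): V_d = 1/1.05·[0.4000·14.1000 + 0.6000·0.0000] = 5.3714
Node 0 (S = 65): V_0 = 1/1.05·[0.4000·20.8571 + 0.6000·5.3714] = 11.0150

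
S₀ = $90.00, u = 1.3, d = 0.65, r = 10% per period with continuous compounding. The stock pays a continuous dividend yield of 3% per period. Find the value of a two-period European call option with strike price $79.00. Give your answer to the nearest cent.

$25.29

Per-period risk-free factor R = e^0.1 = 1.1052; dividend-adjusted growth = e^(0.1−0.03) = 1.0725.
Risk-neutral probability p = (1.0725 − 0.65)/(1.3 − 0.65) = 0.4225/0.6500 = 0.6500
Terminal stock prices: S_uu = 152.1, S_ud = 76.05, S_dd = 38.03
Terminal payoffs (S − K): max(73.1, 0) = 73.1, max(-2.95, 0) = 0, max(-40.97, 0) = 0
Node u (S = 117): V_u = e^(−0.1)·[0.6500·73.1000 + 0.3500·0.0000] = 42.9942
Node d (S = 58.5): V_d = e^(−0.1)·[0.6500·0.0000 + 0.3500·0.0000] = 0.0000
Node 0 (S = 90): V_0 = e^(−0.1)·[0.6500·42.9942 + 0.3500·0.0000] = 25.2873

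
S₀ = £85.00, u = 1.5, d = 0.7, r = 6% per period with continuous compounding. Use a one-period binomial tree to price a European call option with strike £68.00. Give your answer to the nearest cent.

£25.34

Risk-neutral probability p = (e^0.06 − 0.7)/(1.5 − 0.7) = 0.3618/0.8000 = 0.4523
Terminal stock prices: S_u = 127.5, S_d = 59.5
Terminal payoffs (S − K): max(59.5, 0) = 59.5, max(-8.5, 0) = 0
Node 0 (S = 85): V_0 = e^(−0.06)·[0.4523·59.5000 + 0.5477·0.0000] = 25.3444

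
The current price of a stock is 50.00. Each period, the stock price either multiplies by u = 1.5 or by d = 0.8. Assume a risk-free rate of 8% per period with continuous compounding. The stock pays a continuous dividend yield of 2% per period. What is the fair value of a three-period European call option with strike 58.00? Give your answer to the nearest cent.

11.17

Per-period risk-free factor R = e^0.08 = 1.0833; dividend-adjusted growth = e^(0.08−0.02) = 1.0618.
Risk-neutral probability p = (1.0618 − 0.8)/(1.5 − 0.8) = 0.2618/0.7000 = 0.3741
Terminal stock prices: S_uuu = 168.8, S_uud = 90, S_udd = 48, S_ddd = 25.6
Terminal payoffs (S − K): max(110.8, 0) = 110.8, max(32, 0) = 32, max(-10, 0) = 0, max(-32.4, 0) = 0
Node uu (S = 112.5): V_uu = e^(−0.08)·[0.3741·110.7500 + 0.6259·32.0000] = 56.7316
Node ud (S = 60): V_ud = e^(−0.08)·[0.3741·32.0000 + 0.6259·0.0000] = 11.0494
Node dd (S = 32): V_dd = e^(−0.08)·[0.3741·0.0000 + 0.6259·0.0000] = 0.0000
Node u (S = 75): V_u = e^(−0.08)·[0.3741·56.7316 + 0.6259·11.0494] = 25.9737
Node d (S = 40): V_d = e^(−0.08)·[0.3741·11.0494 + 0.6259·0.0000] = 3.8153
Node 0 (S = 50): V_0 = e^(−0.08)·[0.3741·25.9737 + 0.6259·3.8153] = 11.1731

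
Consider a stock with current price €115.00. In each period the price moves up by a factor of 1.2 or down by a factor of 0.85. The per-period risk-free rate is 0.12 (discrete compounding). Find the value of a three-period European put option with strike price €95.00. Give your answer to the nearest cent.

€0.21

Risk-neutral probability p = (1 + 0.12 − 0.85)/(1.2 − 0.85) = 0.2700/0.3500 = 0.7714
Terminal stock prices: S_uuu = 198.7, S_uud = 140.8, S_udd = 99.7, S_ddd = 70.62
Terminal payoffs (K − S): max(-103.7, 0) = 0, max(-45.76, 0) = 0, max(-4.705, 0) = 0, max(24.38, 0) = 24.38
Node uu (S = 165.6): V_uu = 1/1.12·[0.7714·0.0000 + 0.2286·0.0000] = 0.0000
Node ud (S = 117.3): V_ud = 1/1.12·[0.7714·0.0000 + 0.2286·0.0000] = 0.0000
Node dd (S = 83.09): V_dd = 1/1.12·[0.7714·0.0000 + 0.2286·24.3756] = 4.9746
Node u (S = 138): V_u = 1/1.12·[0.7714·0.0000 + 0.2286·0.0000] = 0.0000
Node d (S = 97.75): V_d = 1/1.12·[0.7714·0.0000 + 0.2286·4.9746] = 1.0152
Node 0 (S = 115): V_0 = 1/1.12·[0.7714·0.0000 + 0.2286·1.0152] = 0.2072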